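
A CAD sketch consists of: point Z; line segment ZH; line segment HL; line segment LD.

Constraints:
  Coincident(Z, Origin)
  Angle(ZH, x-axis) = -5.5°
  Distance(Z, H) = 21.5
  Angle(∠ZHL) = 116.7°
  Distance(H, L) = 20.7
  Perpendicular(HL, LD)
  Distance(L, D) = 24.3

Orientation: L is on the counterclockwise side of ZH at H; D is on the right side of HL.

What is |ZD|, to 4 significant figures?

53.05

Z is at the origin; ZH runs at -5.5° with length 21.5, so H = 21.5·(cos -5.5°, sin -5.5°) = (21.40, -2.061). ∠ZHL = 116.7°, so HL runs at -5.5° + (180° − 116.7°) = 57.80° from the x-axis; with |HL| = 20.7, L = H + 20.7·(cos 57.80°, sin 57.80°) = (32.43, 15.46). HL is perpendicular to LD; with |LD| = 24.3 on the right of HL, D = L + 24.3·(0.8462, -0.5329) = (52.99, 2.507). Then |ZD| = |D − Z| = 53.05.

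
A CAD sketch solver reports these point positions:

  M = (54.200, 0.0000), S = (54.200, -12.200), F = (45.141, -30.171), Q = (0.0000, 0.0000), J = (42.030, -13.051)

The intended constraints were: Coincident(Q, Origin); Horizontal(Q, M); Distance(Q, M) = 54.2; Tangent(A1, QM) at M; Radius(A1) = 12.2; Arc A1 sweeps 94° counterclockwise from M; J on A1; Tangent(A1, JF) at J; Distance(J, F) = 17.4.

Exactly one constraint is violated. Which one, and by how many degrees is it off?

Tangent(A1, JF) at J — off by 6.30°.

Q = (0.00, 0.00) ✓; Q.y = 0.00, M.y = 0.00 ✓; |QM| = 54.20 ✓; ∠(SM, MQ) = 90.00° ✓; |SM| = 12.20 ✓; bearing(S→J) − bearing(S→M) = 94.00° ✓; |SJ| = 12.20 ✓; ∠(SJ, JF) = 83.70° ✗; |JF| = 17.40 ✓.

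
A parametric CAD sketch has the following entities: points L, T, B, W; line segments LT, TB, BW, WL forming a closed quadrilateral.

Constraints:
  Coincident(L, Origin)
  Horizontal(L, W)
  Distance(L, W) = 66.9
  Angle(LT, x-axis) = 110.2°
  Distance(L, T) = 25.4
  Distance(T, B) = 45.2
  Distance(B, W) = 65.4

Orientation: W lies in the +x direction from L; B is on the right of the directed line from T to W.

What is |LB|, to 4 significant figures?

19.89

L is at the origin; LW is horizontal with |LW| = 66.9 and W in +x, so W = (66.9, 0). LT runs at 110.2° with |LT| = 25.4, so T = (-8.771, 23.84). B is determined by |TB| = 45.2 and |BW| = 65.4 together: it lies at the intersection of circle(T, 45.2) and circle(W, 65.4). With |TW| = 79.34, the foot of the radical line on TW is 25.59 from T and the perpendicular offset is √(45.2² − 25.59²) = 37.26. Taking the right-of-TW solution: B = (4.440, -19.39).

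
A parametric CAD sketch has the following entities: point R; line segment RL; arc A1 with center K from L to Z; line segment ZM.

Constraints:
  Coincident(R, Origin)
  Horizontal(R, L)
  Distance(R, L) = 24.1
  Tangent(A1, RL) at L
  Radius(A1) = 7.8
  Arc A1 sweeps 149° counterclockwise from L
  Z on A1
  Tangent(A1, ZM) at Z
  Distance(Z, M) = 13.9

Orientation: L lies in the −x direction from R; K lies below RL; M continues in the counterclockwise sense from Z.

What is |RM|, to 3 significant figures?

27.0

On A1, L sits at bearing 90° from K; a 149° counterclockwise sweep puts Z at bearing 239°, so Z = K + 7.8·(cos 239°, sin 239°) = (-28.1, -14.5). The tangent condition forces KZ to be normal to ZM, so ZM runs along (−sin 239°, cos 239°); with |ZM| = 13.9, M = (-16.2, -21.6). Then |RM| = |M − R| = 27.0.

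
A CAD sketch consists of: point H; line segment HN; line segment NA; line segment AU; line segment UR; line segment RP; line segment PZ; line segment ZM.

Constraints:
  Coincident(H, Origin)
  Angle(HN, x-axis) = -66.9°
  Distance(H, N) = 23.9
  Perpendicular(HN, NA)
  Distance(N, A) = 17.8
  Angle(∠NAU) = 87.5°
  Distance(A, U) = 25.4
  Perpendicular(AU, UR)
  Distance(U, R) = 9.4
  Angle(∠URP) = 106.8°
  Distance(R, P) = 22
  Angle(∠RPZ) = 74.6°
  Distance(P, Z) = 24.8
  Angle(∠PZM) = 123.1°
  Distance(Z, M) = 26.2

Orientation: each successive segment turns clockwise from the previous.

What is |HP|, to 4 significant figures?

20.34

H is at the origin; HN runs at -66.9° with length 23.9, so N = (9.377, -21.98). HN ⟂ NA, so NA runs at -156.9°; with |NA| = 17.8, A = (-6.996, -28.97). ∠NAU = 87.5° gives AU at 110.6° from the x-axis; with |AU| = 25.4, U = (-15.93, -5.191). The perpendicularity gives UR at right angles to AU, so UR runs at 20.60°; with |UR| = 9.4, R = (-7.134, -1.884). ∠URP = 106.8° gives RP at -52.60° from the x-axis; with |RP| = 22.0, P = (6.228, -19.36). Then |HP| = |P − H| = 20.34.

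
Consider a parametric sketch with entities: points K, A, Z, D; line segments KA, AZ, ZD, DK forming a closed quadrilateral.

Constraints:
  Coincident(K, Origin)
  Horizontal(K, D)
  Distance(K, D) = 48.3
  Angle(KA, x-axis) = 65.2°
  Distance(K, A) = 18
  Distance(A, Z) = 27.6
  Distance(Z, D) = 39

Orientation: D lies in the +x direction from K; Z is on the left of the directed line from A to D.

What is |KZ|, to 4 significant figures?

44.49

Checks: |AZ| = 27.60 ✓; |ZD| = 39.00 ✓.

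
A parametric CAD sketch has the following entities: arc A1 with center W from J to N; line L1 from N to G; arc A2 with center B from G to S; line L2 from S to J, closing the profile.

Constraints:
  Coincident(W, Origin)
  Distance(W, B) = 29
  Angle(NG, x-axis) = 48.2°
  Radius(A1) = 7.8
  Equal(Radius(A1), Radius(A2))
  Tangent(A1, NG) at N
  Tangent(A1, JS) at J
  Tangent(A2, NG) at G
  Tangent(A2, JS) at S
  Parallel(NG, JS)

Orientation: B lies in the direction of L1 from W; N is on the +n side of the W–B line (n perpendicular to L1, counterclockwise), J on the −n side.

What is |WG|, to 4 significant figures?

30.03

Tangency of A1 to both parallel lines with radius 7.8 puts N and J at W ± 7.8·n: N = (-5.815, 5.199), J = (5.815, -5.199). Equal radii place G and S the same way about B: G = B + 7.8·n = (13.51, 26.82), S = B − 7.8·n = (25.14, 16.42). Then |WG| = |G − W| = 30.03.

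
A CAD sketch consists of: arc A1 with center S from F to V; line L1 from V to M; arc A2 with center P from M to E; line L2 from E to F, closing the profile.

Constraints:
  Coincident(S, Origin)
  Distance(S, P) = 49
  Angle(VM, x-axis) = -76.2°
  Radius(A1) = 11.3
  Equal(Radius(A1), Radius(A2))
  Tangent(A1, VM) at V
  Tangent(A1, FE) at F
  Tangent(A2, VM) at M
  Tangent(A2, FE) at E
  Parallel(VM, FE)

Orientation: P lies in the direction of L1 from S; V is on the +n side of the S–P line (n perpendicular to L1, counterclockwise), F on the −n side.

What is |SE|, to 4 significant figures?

50.29

The slot axis is L1's direction at -76.2°, so u = (cos -76.2°, sin -76.2°) = (0.2385, -0.9711) and n = (−sin -76.2°, cos -76.2°) = (0.9711, 0.2385). S is at the origin and P lies 49.0 along u from S, so P = 49.0·u = (11.69, -47.59). Tangency of A1 to both parallel lines with radius 11.3 puts V and F at S ± 11.3·n: V = (10.97, 2.695), F = (-10.97, -2.695). Equal radii place M and E the same way about P: M = P + 11.3·n = (22.66, -44.89), E = P − 11.3·n = (0.7143, -50.28). Then |SE| = |E − S| = 50.29.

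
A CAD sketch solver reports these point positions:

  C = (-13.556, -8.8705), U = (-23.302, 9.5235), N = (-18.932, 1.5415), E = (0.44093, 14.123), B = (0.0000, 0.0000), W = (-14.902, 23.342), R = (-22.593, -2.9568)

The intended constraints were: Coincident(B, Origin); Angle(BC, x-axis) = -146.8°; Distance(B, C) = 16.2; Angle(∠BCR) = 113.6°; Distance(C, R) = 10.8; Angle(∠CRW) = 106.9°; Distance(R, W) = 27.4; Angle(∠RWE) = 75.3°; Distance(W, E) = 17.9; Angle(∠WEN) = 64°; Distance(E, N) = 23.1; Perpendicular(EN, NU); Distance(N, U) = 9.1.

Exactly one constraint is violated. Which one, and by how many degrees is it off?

Perpendicular(EN, NU) — off by 4.30°.

B = (0.00, 0.00) ✓; BC at -146.8° ✓; |BC| = 16.20 ✓; ∠BCR = 113.6° ✓; |CR| = 10.80 ✓; ∠CRW = 106.9° ✓; |RW| = 27.40 ✓; ∠RWE = 75.30° ✓; |WE| = 17.90 ✓; ∠WEN = 64.00° ✓; |EN| = 23.10 ✓; ∠(EN, NU) = 94.30° ✗; |NU| = 9.100 ✓.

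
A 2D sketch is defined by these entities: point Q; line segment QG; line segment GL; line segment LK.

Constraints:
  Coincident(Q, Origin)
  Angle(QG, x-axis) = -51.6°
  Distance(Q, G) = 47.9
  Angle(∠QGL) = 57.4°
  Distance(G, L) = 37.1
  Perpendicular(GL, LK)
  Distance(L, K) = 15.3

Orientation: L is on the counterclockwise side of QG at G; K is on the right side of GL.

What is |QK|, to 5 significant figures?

56.788

Q is at the origin; QG runs at -51.6° with length 47.9, so G = 47.9·(cos -51.6°, sin -51.6°) = (29.753, -37.539). ∠QGL = 57.4°, so GL runs at -51.6° + (180° − 57.4°) = 71.000° from the x-axis; with |GL| = 37.1, L = G + 37.1·(cos 71.000°, sin 71.000°) = (41.832, -2.4602). The perpendicularity gives LK at right angles to GL; with |LK| = 15.3 on the right of GL, K = L + 15.3·(0.94552, -0.32557) = (56.298, -7.4414). Then |QK| = |K − Q| = 56.788.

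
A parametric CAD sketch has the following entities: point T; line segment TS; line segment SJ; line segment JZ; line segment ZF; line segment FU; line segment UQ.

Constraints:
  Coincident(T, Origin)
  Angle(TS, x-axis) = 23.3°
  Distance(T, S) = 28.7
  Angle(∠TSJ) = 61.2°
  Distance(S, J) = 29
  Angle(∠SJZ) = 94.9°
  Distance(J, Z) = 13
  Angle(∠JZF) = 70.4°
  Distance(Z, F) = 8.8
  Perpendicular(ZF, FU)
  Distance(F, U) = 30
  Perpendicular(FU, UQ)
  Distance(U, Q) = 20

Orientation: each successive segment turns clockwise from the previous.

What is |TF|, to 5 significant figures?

16.390

T is at the origin; TS runs at 23.3° with length 28.7, so S = (26.359, 11.352). ∠TSJ = 61.2° gives SJ at -95.500° from the x-axis; with |SJ| = 29.0, J = (23.580, -17.514). ∠SJZ = 94.9° gives JZ at 179.40° from the x-axis; with |JZ| = 13.0, Z = (10.581, -17.378). ∠JZF = 70.4° gives ZF at 69.800° from the x-axis; with |ZF| = 8.8, F = (13.619, -9.1195). Then |TF| = |F − T| = 16.390.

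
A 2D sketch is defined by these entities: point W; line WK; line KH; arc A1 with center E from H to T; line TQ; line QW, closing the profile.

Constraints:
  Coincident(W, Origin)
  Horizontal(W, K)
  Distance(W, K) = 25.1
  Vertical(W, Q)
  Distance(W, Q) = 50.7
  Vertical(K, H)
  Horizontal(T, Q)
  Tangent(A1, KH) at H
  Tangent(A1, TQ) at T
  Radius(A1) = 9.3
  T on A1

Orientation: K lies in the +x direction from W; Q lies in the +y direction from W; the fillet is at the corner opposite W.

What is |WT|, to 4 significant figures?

53.10

W is at the origin; WK is horizontal with |WK| = 25.1 and K on the +x side, so K = (25.10, 0.000). WQ is vertical with |WQ| = 50.7 and Q on the +y side, so Q = (0.000, 50.70). The virtual corner opposite W is at (25.10, 50.70). Tangency of A1 to KH means the radius EH is perpendicular to KH and since A1 is tangent to TQ there, ET ⟂ TQ, with radius 9.3, so the center E sits 9.3 in from both sides at E = (15.80, 41.40). That places the tangent points at H = (25.10, 41.40) on KH and T = (15.80, 50.70) on TQ. Then |WT| = |T − W| = 53.10.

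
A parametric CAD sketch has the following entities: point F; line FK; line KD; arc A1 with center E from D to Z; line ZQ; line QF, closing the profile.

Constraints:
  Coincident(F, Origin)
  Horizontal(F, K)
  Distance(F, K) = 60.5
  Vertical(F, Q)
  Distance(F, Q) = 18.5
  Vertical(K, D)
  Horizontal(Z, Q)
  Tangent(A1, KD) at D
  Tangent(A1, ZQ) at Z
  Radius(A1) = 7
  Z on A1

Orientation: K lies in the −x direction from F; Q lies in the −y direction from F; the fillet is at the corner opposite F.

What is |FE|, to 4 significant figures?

54.72

F is at the origin; FK is horizontal with |FK| = 60.5 and K on the −x side, so K = (-60.50, 0.000). F and Q share the same x with |FQ| = 18.5 and Q on the −y side, so Q = (0.000, -18.50). The virtual corner opposite F is at (-60.50, -18.50). Since A1 is tangent to KD there, ED ⟂ KD and the tangent condition forces EZ to be normal to ZQ, with radius 7.0, so the center E sits 7.0 in from both sides at E = (-53.50, -11.50). Then |FE| = |E − F| = 54.72.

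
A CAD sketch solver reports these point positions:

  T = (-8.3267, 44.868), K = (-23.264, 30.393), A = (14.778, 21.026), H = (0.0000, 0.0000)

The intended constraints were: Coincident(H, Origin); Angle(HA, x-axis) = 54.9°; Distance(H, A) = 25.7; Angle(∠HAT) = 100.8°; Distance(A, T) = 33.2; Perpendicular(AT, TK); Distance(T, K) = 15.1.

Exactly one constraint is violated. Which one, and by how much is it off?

Distance(T, K) = 15.1 — off by 5.70.

H = (0.00, 0.00) ✓; HA at 54.90° ✓; |HA| = 25.70 ✓; ∠HAT = 100.8° ✓; |AT| = 33.20 ✓; ∠(AT, TK) = 90.00° ✓; |TK| = 20.80 ✗.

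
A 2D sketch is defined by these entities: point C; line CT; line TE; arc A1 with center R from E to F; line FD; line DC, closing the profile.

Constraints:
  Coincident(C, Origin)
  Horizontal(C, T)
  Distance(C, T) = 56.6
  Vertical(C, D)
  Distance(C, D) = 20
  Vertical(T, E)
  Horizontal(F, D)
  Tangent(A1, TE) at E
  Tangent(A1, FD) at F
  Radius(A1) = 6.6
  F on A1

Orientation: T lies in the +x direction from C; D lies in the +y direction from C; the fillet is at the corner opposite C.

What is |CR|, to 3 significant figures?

51.8

C is at the origin; C and T share the same y with |CT| = 56.6 and T on the +x side, so T = (56.6, 0.00). C and D share the same x with |CD| = 20.0 and D on the +y side, so D = (0.00, 20.0). The virtual corner opposite C is at (56.6, 20.0). The tangent condition forces RE to be normal to TE and since A1 is tangent to FD there, RF ⟂ FD, with radius 6.6, so the center R sits 6.6 in from both sides at R = (50.0, 13.4). Then |CR| = |R − C| = 51.8.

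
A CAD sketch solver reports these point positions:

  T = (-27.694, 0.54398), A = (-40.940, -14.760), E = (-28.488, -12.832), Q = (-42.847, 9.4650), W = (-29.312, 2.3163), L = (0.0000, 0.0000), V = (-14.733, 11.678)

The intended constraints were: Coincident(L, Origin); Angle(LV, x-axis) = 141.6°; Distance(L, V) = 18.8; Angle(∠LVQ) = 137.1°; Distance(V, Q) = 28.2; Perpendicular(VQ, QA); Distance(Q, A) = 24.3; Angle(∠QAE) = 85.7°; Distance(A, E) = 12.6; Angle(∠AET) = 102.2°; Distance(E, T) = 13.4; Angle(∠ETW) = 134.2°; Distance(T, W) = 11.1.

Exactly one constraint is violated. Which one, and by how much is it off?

Distance(T, W) = 11.1 — off by 8.70.

L = (0.00, 0.00) ✓; LV at 141.6° ✓; |LV| = 18.80 ✓; ∠LVQ = 137.1° ✓; |VQ| = 28.20 ✓; ∠(VQ, QA) = 90.00° ✓; |QA| = 24.30 ✓; ∠QAE = 85.70° ✓; |AE| = 12.60 ✓; ∠AET = 102.2° ✓; |ET| = 13.40 ✓; ∠ETW = 134.2° ✓; |TW| = 2.400 ✗.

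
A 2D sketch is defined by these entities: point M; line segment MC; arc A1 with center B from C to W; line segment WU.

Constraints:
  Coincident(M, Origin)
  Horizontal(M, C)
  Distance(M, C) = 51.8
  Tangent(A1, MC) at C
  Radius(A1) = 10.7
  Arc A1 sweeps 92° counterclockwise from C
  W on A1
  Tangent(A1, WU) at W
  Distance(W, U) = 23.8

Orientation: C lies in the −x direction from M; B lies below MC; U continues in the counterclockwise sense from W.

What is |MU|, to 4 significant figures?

70.83

On A1, C sits at bearing 90° from B; a 92° counterclockwise sweep puts W at bearing 182°, so W = B + 10.7·(cos 182°, sin 182°) = (-62.49, -11.07). Since A1 is tangent to WU there, BW ⟂ WU, so WU runs along (−sin 182°, cos 182°); with |WU| = 23.8, U = (-61.66, -34.86). Then |MU| = |U − M| = 70.83.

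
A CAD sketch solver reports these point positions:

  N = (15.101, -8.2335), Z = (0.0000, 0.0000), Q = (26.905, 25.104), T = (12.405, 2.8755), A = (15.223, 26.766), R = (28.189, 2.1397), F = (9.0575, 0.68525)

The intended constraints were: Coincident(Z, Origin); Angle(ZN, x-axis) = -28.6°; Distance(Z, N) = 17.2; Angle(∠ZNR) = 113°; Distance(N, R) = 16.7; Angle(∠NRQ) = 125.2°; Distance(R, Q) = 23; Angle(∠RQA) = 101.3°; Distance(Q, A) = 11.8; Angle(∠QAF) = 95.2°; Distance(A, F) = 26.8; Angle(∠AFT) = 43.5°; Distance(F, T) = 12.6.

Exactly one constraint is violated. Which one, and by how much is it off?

Distance(F, T) = 12.6 — off by 8.60.

Z = (0.00, 0.00) ✓; ZN at -28.60° ✓; |ZN| = 17.20 ✓; ∠ZNR = 113.0° ✓; |NR| = 16.70 ✓; ∠NRQ = 125.2° ✓; |RQ| = 23.00 ✓; ∠RQA = 101.3° ✓; |QA| = 11.80 ✓; ∠QAF = 95.20° ✓; |AF| = 26.80 ✓; ∠AFT = 43.50° ✓; |FT| = 4.000 ✗.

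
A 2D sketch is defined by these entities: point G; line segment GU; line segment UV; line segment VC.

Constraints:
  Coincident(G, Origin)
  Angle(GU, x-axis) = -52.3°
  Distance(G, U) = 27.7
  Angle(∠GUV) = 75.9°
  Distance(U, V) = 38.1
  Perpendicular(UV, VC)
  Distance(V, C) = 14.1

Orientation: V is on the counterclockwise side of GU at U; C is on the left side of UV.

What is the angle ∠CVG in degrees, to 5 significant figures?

49.407°

G is at the origin; GU runs at -52.3° with length 27.7, so U = 27.7·(cos -52.3°, sin -52.3°) = (16.939, -21.917). ∠GUV = 75.9°, so UV runs at -52.3° + (180° − 75.9°) = 51.800° from the x-axis; with |UV| = 38.1, V = U + 38.1·(cos 51.800°, sin 51.800°) = (40.501, 8.0243). UV is perpendicular to VC; with |VC| = 14.1 on the left of UV, C = V + 14.1·(-0.78586, 0.61841) = (29.420, 16.744). Then cos ∠CVG = VC·VG / (|VC||VG|), giving 49.407°.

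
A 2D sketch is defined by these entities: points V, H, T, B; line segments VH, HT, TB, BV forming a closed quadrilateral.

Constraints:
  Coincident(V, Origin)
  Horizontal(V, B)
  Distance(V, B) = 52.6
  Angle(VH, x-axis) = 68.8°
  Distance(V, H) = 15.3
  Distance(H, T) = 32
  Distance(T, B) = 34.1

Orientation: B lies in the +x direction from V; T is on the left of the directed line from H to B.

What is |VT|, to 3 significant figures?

44.6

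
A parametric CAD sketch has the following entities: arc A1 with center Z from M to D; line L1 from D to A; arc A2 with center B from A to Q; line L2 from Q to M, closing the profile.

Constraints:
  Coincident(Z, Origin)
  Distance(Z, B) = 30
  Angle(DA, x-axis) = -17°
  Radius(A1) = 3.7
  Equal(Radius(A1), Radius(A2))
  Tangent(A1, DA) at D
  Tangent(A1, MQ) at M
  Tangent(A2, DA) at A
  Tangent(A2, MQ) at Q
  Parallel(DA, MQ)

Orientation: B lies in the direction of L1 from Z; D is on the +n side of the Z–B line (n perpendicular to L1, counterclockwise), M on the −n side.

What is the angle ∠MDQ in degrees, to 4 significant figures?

76.14°

Tangency of A1 to both parallel lines with radius 3.7 puts D and M at Z ± 3.7·n: D = (1.082, 3.538), M = (-1.082, -3.538). Equal radii place A and Q the same way about B: A = B + 3.7·n = (29.77, -5.233), Q = B − 3.7·n = (27.61, -12.31). Then cos ∠MDQ = DM·DQ / (|DM||DQ|), giving 76.14°.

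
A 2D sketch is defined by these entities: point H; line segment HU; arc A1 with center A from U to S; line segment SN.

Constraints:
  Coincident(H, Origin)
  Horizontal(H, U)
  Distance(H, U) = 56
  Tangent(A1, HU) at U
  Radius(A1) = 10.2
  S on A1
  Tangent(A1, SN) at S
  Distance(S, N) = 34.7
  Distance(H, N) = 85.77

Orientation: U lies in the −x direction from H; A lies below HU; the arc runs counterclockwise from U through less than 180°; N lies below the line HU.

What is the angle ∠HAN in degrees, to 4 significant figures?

133.0°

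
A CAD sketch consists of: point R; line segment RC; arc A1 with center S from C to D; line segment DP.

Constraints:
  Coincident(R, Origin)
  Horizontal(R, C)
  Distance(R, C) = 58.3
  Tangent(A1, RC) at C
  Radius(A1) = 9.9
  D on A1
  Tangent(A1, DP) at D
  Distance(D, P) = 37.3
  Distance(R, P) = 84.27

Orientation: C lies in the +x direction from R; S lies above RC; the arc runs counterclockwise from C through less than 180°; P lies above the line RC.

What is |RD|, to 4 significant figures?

68.83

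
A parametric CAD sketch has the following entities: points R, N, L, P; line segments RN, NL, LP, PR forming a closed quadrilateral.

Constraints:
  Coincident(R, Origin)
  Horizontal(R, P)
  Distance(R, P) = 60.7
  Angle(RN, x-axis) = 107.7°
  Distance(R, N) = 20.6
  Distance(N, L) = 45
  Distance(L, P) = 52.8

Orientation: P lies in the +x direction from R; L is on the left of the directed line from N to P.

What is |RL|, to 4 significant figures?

54.16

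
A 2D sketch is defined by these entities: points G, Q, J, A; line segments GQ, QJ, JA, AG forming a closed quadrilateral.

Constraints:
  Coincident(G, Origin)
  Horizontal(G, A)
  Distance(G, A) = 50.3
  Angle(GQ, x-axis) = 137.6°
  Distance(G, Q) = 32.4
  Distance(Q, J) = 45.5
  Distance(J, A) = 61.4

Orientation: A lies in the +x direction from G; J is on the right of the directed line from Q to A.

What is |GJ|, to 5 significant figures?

21.937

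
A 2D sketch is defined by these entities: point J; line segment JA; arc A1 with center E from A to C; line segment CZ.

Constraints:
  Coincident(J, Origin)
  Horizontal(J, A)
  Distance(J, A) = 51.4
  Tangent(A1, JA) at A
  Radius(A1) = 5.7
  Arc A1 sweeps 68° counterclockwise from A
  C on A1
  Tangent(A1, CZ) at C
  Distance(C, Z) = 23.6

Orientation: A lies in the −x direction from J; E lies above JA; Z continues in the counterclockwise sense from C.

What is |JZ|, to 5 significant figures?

45.132

J is at the origin; J and A share the same y with |JA| = 51.4 and A on the −x side, so A = (-51.400, 0.0000). Tangency of A1 to JA means the radius EA is perpendicular to JA, so E = A + (0, 5.7) = (-51.400, 5.7000). On A1, A sits at bearing -90° from E; a 68° counterclockwise sweep puts C at bearing -22°, so C = E + 5.7·(cos -22°, sin -22°) = (-46.115, 3.5647). Since A1 is tangent to CZ there, EC ⟂ CZ, so CZ runs along (−sin -22°, cos -22°); with |CZ| = 23.6, Z = (-37.274, 25.446). Then |JZ| = |Z − J| = 45.132.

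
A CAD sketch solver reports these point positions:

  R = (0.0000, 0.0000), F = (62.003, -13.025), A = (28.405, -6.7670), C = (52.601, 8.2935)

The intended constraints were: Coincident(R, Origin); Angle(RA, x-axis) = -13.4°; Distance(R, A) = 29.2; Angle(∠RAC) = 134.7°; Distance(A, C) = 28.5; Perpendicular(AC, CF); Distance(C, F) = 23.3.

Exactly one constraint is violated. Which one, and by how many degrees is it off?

Perpendicular(AC, CF) — off by 8.10°.

R = (0.00, 0.00) ✓; RA at -13.40° ✓; |RA| = 29.20 ✓; ∠RAC = 134.7° ✓; |AC| = 28.50 ✓; ∠(AC, CF) = 98.10° ✗; |CF| = 23.30 ✓.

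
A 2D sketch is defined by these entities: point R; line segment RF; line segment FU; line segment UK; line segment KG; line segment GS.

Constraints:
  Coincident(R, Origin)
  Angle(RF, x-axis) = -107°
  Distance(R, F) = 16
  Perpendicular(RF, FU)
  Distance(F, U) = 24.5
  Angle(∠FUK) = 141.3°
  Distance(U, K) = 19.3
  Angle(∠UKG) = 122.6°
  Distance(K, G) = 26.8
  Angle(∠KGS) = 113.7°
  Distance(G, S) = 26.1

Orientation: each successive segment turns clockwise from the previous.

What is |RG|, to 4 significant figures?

43.17

∠FUK = 141.3° gives UK at 124.3° from the x-axis; with |UK| = 19.3, K = (-38.98, 7.806). ∠UKG = 122.6° gives KG at 66.90° from the x-axis; with |KG| = 26.8, G = (-28.47, 32.46). Then |RG| = |G − R| = 43.17.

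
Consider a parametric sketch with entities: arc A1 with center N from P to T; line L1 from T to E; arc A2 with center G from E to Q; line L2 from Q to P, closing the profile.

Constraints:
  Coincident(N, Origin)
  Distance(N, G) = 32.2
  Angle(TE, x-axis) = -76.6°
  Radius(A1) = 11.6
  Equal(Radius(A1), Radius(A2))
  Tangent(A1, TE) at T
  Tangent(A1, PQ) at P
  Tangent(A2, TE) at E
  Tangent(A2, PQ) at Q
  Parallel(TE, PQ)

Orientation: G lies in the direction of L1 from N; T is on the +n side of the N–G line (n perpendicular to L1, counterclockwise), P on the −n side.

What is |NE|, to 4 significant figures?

34.23

Tangency of A1 to both parallel lines with radius 11.6 puts T and P at N ± 11.6·n: T = (11.28, 2.688), P = (-11.28, -2.688). Equal radii place E and Q the same way about G: E = G + 11.6·n = (18.75, -28.64), Q = G − 11.6·n = (-3.822, -34.01). Then |NE| = |E − N| = 34.23.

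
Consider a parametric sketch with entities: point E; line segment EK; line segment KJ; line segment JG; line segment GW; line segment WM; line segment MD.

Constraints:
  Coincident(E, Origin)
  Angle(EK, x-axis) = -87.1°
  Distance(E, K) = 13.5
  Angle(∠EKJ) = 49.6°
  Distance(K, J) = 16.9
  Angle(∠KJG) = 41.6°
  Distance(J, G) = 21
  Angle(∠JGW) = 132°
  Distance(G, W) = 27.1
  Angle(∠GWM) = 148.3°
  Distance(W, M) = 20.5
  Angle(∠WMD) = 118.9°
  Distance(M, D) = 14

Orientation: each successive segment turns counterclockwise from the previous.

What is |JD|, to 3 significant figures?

58.6

∠GWM = 148.3° gives WM at -98.6° from the x-axis; with |WM| = 20.5, M = (-28.6, -43.5). ∠WMD = 118.9° gives MD at -37.5° from the x-axis; with |MD| = 14.0, D = (-17.5, -52.0). Then |JD| = |D − J| = 58.6.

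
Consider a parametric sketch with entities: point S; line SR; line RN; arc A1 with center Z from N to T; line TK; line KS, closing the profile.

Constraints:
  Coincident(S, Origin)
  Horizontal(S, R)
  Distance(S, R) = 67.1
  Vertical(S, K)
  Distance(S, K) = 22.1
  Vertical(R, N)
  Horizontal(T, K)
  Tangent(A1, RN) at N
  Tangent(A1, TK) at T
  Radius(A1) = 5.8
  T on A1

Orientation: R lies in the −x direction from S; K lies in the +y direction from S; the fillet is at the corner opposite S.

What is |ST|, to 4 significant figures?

65.16

S is at the origin; S and R share the same y with |SR| = 67.1 and R on the −x side, so R = (-67.10, 0.000). S and K share the same x with |SK| = 22.1 and K on the +y side, so K = (0.000, 22.10). The virtual corner opposite S is at (-67.10, 22.10). Since A1 is tangent to RN there, ZN ⟂ RN and tangency of A1 to TK means the radius ZT is perpendicular to TK, with radius 5.8, so the center Z sits 5.8 in from both sides at Z = (-61.30, 16.30). That places the tangent points at N = (-67.10, 16.30) on RN and T = (-61.30, 22.10) on TK. Then |ST| = |T − S| = 65.16.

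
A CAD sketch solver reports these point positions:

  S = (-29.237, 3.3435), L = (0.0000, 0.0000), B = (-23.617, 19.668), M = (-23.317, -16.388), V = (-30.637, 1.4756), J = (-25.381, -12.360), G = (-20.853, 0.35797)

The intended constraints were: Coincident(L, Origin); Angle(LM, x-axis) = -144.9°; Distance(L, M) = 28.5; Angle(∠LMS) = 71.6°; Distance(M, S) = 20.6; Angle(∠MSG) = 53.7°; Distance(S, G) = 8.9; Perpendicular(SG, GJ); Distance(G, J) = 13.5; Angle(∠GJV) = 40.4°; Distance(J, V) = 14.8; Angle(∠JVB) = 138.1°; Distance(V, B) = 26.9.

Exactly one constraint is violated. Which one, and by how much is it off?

Distance(V, B) = 26.9 — off by 7.40.

L = (0.00, 0.00) ✓; LM at -144.9° ✓; |LM| = 28.50 ✓; ∠LMS = 71.60° ✓; |MS| = 20.60 ✓; ∠MSG = 53.70° ✓; |SG| = 8.900 ✓; ∠(SG, GJ) = 90.00° ✓; |GJ| = 13.50 ✓; ∠GJV = 40.40° ✓; |JV| = 14.80 ✓; ∠JVB = 138.1° ✓; |VB| = 19.50 ✗.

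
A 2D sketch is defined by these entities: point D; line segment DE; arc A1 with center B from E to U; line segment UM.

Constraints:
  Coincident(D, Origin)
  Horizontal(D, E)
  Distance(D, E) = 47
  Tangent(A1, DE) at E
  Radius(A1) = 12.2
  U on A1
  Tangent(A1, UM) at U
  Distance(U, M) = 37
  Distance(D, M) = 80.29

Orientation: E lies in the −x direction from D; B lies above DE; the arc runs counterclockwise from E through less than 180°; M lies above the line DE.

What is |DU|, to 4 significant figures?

43.97

Checks: |BU| = 12.20 ✓; ∠(BU, UM) = 90.00° ✓; |UM| = 37.00 ✓; |DM| = 80.29 ✓.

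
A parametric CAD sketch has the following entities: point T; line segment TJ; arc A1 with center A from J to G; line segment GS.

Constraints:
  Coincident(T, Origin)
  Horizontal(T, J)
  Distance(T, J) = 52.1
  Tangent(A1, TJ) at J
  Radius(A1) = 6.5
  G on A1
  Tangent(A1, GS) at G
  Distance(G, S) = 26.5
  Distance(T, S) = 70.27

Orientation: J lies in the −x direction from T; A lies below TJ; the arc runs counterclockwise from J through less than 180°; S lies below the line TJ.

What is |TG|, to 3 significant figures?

58.8

T is at the origin; TJ is horizontal with |TJ| = 52.1 and J on the −x side, so J = (-52.1, 0.00). A1 meets TJ tangentially, so AJ is at right angles to TJ, so A = J + (0, -6.5) = (-52.1, -6.50). Since AG ⟂ GS (tangency), |AS| = √(6.5² + 26.5²) = 27.3 regardless of where G sits on A1. So S lies on both circle(T, 70.27) and circle(A, 27.3); the below-TJ intersection is S = (-62.8, -31.6). G is the foot of the tangent from S: G = (-58.5, -5.46).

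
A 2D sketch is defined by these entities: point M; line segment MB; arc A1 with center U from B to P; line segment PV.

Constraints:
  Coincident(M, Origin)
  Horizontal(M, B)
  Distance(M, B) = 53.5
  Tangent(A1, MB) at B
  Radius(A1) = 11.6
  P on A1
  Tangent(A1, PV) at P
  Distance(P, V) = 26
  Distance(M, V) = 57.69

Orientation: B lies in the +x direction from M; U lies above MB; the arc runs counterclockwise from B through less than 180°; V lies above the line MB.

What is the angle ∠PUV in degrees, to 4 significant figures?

65.96°

Checks: |UP| = 11.60 ✓; ∠(UP, PV) = 90.00° ✓; |PV| = 26.00 ✓; |MV| = 57.69 ✓.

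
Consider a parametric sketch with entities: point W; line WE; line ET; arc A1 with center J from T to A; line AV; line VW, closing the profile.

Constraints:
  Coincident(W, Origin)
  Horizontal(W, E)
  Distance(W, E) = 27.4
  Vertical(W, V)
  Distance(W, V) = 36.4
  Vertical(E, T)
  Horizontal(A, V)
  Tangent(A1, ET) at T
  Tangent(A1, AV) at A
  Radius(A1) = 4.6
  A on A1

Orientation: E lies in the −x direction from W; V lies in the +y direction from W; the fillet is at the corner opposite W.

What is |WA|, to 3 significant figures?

43.0

The virtual corner opposite W is at (-27.4, 36.4). Tangency of A1 to ET means the radius JT is perpendicular to ET and the tangent condition forces JA to be normal to AV, with radius 4.6, so the center J sits 4.6 in from both sides at J = (-22.8, 31.8). That places the tangent points at T = (-27.4, 31.8) on ET and A = (-22.8, 36.4) on AV. Then |WA| = |A − W| = 43.0.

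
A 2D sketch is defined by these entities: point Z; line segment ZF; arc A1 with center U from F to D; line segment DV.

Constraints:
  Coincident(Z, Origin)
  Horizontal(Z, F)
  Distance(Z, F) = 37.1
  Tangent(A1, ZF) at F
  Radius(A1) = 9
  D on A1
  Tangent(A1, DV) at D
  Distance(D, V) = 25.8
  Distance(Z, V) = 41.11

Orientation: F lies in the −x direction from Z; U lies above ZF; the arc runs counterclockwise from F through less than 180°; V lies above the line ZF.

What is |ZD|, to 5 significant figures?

29.220

Checks: |ZF| = 37.10 ✓; |UD| = 9.000 ✓; ∠(UD, DV) = 90.00° ✓; |DV| = 25.80 ✓; |ZV| = 41.11 ✓.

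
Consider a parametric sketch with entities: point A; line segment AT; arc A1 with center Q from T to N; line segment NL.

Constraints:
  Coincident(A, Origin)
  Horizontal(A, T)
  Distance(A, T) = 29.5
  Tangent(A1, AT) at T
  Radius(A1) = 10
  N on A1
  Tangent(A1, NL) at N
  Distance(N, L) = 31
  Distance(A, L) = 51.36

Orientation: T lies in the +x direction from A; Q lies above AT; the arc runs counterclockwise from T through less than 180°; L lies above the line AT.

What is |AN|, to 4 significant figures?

41.15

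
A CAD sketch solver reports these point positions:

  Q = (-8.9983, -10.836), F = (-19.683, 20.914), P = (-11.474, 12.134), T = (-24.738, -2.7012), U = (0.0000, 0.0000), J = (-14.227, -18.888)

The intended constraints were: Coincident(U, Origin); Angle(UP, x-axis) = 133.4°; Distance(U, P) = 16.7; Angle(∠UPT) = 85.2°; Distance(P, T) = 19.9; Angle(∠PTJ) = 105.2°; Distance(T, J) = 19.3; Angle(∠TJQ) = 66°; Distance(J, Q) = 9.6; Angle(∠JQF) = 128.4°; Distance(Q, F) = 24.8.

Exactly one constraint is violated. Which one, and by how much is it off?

Distance(Q, F) = 24.8 — off by 8.70.

U = (0.00, 0.00) ✓; UP at 133.4° ✓; |UP| = 16.70 ✓; ∠UPT = 85.20° ✓; |PT| = 19.90 ✓; ∠PTJ = 105.2° ✓; |TJ| = 19.30 ✓; ∠TJQ = 66.00° ✓; |JQ| = 9.601 ✓; ∠JQF = 128.4° ✓; |QF| = 33.50 ✗.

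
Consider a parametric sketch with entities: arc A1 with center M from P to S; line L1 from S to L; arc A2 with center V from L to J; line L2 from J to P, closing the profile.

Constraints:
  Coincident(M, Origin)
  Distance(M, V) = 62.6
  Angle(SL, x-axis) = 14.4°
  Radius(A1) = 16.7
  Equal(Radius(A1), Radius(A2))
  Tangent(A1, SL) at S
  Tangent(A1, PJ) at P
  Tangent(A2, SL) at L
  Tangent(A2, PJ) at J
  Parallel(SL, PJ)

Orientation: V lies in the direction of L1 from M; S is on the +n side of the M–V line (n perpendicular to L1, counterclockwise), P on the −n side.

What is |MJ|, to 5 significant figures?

64.789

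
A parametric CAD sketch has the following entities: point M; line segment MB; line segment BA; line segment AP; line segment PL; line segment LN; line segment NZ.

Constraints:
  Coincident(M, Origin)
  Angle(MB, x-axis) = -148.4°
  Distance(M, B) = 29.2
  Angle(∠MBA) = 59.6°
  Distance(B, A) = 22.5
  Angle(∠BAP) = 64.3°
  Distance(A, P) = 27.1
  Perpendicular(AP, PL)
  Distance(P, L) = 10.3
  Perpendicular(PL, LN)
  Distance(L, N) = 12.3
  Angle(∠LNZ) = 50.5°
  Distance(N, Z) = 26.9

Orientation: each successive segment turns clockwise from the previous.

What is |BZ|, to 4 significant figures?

37.88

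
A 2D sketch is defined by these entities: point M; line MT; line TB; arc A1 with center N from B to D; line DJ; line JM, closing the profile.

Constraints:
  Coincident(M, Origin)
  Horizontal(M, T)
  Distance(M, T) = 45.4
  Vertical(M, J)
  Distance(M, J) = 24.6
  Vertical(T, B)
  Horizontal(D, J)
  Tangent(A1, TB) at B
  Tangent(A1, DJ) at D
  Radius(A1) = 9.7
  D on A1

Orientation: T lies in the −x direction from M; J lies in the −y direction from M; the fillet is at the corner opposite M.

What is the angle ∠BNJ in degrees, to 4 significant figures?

164.8°

M is at the origin; M and T share the same y with |MT| = 45.4 and T on the −x side, so T = (-45.40, 0.000). MJ is vertical with |MJ| = 24.6 and J on the −y side, so J = (0.000, -24.60). The virtual corner opposite M is at (-45.40, -24.60). The tangent condition forces NB to be normal to TB and the tangent condition forces ND to be normal to DJ, with radius 9.7, so the center N sits 9.7 in from both sides at N = (-35.70, -14.90). That places the tangent points at B = (-45.40, -14.90) on TB and D = (-35.70, -24.60) on DJ. Then cos ∠BNJ = NB·NJ / (|NB||NJ|), giving 164.8°.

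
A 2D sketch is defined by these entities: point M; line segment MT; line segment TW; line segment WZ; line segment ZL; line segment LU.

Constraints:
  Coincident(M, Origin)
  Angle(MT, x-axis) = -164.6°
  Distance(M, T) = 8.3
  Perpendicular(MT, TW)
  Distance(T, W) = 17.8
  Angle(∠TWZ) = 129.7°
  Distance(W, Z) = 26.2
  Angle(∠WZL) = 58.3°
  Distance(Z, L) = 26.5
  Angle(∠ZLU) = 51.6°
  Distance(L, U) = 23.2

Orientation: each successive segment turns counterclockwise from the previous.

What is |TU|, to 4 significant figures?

20.40

M is at the origin; MT runs at -164.6° with length 8.3, so T = (-8.002, -2.204). MT ⟂ TW, so TW runs at -74.60°; with |TW| = 17.8, W = (-3.275, -19.37). ∠TWZ = 129.7° gives WZ at -24.30° from the x-axis; with |WZ| = 26.2, Z = (20.60, -30.15). ∠WZL = 58.3° gives ZL at 97.40° from the x-axis; with |ZL| = 26.5, L = (17.19, -3.867). ∠ZLU = 51.6° gives LU at -134.2° from the x-axis; with |LU| = 23.2, U = (1.016, -20.50). Then |TU| = |U − T| = 20.40.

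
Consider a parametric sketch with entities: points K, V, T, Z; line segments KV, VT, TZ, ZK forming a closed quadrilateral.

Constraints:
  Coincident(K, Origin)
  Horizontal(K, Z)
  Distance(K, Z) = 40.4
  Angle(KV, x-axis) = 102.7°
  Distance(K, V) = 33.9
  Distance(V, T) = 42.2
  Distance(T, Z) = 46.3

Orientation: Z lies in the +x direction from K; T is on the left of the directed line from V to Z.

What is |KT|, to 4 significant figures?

56.24

K is at the origin; K and Z share the same y with |KZ| = 40.4 and Z in +x, so Z = (40.4, 0). KV runs at 102.7° with |KV| = 33.9, so V = (-7.453, 33.07). T is determined by |VT| = 42.2 and |TZ| = 46.3 together: it lies at the intersection of circle(V, 42.2) and circle(Z, 46.3). With |VZ| = 58.17, the foot of the radical line on VZ is 25.97 from V and the perpendicular offset is √(42.2² − 25.97²) = 33.27. Taking the left-of-VZ solution: T = (32.82, 45.68).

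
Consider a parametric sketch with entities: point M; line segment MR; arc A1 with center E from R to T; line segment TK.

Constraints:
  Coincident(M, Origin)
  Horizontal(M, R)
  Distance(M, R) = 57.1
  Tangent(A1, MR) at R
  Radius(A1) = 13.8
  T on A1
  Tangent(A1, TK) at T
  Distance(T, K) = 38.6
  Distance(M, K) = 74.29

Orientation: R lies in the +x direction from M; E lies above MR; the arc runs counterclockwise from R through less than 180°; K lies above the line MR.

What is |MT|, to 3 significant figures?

72.2

Checks: ∠(ER, RM) = 90.00° ✓; |ET| = 13.80 ✓; ∠(ET, TK) = 90.00° ✓; |TK| = 38.60 ✓; |MK| = 74.29 ✓.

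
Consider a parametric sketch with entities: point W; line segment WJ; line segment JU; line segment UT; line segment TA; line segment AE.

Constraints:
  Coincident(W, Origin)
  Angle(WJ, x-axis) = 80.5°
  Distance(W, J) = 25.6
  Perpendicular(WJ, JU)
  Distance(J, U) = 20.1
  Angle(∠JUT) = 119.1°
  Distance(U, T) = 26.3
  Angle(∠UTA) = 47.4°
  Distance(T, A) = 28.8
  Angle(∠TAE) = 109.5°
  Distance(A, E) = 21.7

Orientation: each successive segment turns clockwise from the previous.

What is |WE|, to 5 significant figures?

31.035

W is at the origin; WJ runs at 80.5° with length 25.6, so J = (4.2252, 25.249). WJ ⟂ JU, so JU runs at -9.5000°; with |JU| = 20.1, U = (24.050, 21.931). ∠JUT = 119.1° gives UT at -70.400° from the x-axis; with |UT| = 26.3, T = (32.872, -2.8447). ∠UTA = 47.4° gives TA at 157.00° from the x-axis; with |TA| = 28.8, A = (6.3614, 8.4084). ∠TAE = 109.5° gives AE at 86.500° from the x-axis; with |AE| = 21.7, E = (7.6861, 30.068). Then |WE| = |E − W| = 31.035.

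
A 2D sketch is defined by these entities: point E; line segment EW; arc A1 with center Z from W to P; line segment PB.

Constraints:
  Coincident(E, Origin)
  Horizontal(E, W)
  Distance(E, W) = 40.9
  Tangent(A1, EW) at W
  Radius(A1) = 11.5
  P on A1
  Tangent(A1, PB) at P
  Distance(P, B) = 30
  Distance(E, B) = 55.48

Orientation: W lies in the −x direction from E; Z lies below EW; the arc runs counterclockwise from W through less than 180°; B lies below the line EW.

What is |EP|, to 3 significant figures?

53.6

E is at the origin; E and W share the same y with |EW| = 40.9 and W on the −x side, so W = (-40.9, 0.00). Since A1 is tangent to EW there, ZW ⟂ EW, so Z = W + (0, -11.5) = (-40.9, -11.5). Since ZP ⟂ PB (tangency), |ZB| = √(11.5² + 30.0²) = 32.1 regardless of where P sits on A1. So B lies on both circle(E, 55.48) and circle(Z, 32.1); the below-EW intersection is B = (-35.0, -43.1). P is the foot of the tangent from B: P = (-50.7, -17.5).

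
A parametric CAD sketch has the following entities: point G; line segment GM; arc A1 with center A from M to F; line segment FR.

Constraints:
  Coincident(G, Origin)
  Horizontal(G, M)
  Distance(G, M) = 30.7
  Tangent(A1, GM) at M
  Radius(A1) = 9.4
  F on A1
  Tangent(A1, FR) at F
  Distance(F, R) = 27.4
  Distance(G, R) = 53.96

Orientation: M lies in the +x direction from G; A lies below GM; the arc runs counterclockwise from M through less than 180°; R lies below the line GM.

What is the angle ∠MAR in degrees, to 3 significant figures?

163°

Checks: |AM| = 9.400 ✓; |AF| = 9.400 ✓; ∠(AF, FR) = 90.00° ✓; |FR| = 27.40 ✓; |GR| = 53.96 ✓.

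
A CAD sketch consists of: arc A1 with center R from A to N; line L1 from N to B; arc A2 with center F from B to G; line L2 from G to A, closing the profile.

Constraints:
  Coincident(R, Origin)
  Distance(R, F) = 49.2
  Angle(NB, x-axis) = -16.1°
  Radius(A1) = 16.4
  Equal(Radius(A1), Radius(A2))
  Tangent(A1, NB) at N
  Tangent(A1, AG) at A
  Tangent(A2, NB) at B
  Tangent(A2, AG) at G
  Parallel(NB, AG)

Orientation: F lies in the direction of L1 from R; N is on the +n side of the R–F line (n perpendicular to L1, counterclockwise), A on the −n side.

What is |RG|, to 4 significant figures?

51.86

The slot axis is L1's direction at -16.1°, so u = (cos -16.1°, sin -16.1°) = (0.9608, -0.2773) and n = (−sin -16.1°, cos -16.1°) = (0.2773, 0.9608). R is at the origin and F lies 49.2 along u from R, so F = 49.2·u = (47.27, -13.64). Tangency of A1 to both parallel lines with radius 16.4 puts N and A at R ± 16.4·n: N = (4.548, 15.76), A = (-4.548, -15.76). Equal radii place B and G the same way about F: B = F + 16.4·n = (51.82, 2.113), G = F − 16.4·n = (42.72, -29.40). Then |RG| = |G − R| = 51.86.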